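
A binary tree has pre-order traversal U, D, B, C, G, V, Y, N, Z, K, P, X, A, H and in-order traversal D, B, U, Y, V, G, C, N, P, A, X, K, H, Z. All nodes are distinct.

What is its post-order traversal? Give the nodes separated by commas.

The first element of pre-order is the root; it splits in-order into left and right subtrees.
Root U: left subtree has 2 nodes {D, B}, right has 11 {Y, V, G, C, N, P, A, X, K, H, Z}.
  Root D: left subtree has 0 nodes { }, right has 1 {B}.
  Root C: left subtree has 3 nodes {Y, V, G}, right has 7 {N, P, A, X, K, H, Z}.
    Root G: left subtree has 2 nodes {Y, V}, right has 0 { }.
      Root V: left subtree has 1 node {Y}, right has 0 { }.
    Root N: left subtree has 0 nodes { }, right has 6 {P, A, X, K, H, Z}.
      Root Z: left subtree has 5 nodes {P, A, X, K, H}, right has 0 { }.
        Root K: left subtree has 3 nodes {P, A, X}, right has 1 {H}.
          Root P: left subtree has 0 nodes { }, right has 2 {A, X}.
            Root X: left subtree has 1 node {A}, right has 0 { }.

B, D, Y, V, G, A, X, P, H, K, Z, N, C, U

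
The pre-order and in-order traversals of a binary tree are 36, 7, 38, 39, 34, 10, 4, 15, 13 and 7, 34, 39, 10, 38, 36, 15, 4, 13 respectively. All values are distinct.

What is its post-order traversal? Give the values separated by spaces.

34 10 39 38 7 15 13 4 36

The first element of pre-order is the root; it splits in-order into left and right subtrees.
Root 36: left subtree has 5 nodes {7, 34, 39, 10, 38}, right has 3 {15, 4, 13}.
  Root 7: left subtree has 0 nodes { }, right has 4 {34, 39, 10, 38}.
    Root 38: left subtree has 3 nodes {34, 39, 10}, right has 0 { }.
      Root 39: left subtree has 1 node {34}, right has 1 {10}.
  Root 4: left subtree has 1 node {15}, right has 1 {13}.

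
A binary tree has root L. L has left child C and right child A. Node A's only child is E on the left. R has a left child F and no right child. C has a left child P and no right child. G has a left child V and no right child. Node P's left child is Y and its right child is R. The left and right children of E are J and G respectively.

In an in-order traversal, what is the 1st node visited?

In-order visits the left subtree, then the node, then the right subtree.
At L: go left to C.
  At C: go left to P.
    At P: go left to Y.
      Y is a leaf — visit Y.
    Visit P.
    At P: go right to R.
      At R: go left to F.
        F is a leaf — visit F.
      Visit R.
      At R: no right child.
  Visit C.
  At C: no right child.
Visit L.
At L: go right to A.
  At A: go left to E.
    At E: go left to J.
      J is a leaf — visit J.
    Visit E.
    At E: go right to G.
      At G: go left to V.
        V is a leaf — visit V.
      Visit G.
      At G: no right child.
  Visit A.
  At A: no right child.
Full in-order sequence: Y, P, F, R, C, L, J, E, V, G, A.

Y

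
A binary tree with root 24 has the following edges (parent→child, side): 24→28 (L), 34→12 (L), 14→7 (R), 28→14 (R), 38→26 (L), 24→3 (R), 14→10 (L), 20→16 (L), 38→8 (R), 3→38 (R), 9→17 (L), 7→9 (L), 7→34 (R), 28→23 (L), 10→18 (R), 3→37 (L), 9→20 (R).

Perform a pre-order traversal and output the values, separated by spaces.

Pre-order visits the node, then its left subtree, then its right subtree.
Visit 24.
At 24: go left to 28.
  Visit 28.
  At 28: go left to 23.
    23 is a leaf — visit 23.
  At 28: go right to 14.
    Visit 14.
    At 14: go left to 10.
      Visit 10.
      At 10: no left child.
      At 10: go right to 18.
        18 is a leaf — visit 18.
    At 14: go right to 7.
      Visit 7.
      At 7: go left to 9.
        Visit 9.
        At 9: go left to 17.
          17 is a leaf — visit 17.
        At 9: go right to 20.
          Visit 20.
          At 20: go left to 16.
            16 is a leaf — visit 16.
          At 20: no right child.
      At 7: go right to 34.
        Visit 34.
        At 34: go left to 12.
          12 is a leaf — visit 12.
        At 34: no right child.
At 24: go right to 3.
  Visit 3.
  At 3: go left to 37.
    37 is a leaf — visit 37.
  At 3: go right to 38.
    Visit 38.
    At 38: go left to 26.
      26 is a leaf — visit 26.
    At 38: go right to 8.
      8 is a leaf — visit 8.

24 28 23 14 10 18 7 9 17 20 16 34 12 3 37 38 26 8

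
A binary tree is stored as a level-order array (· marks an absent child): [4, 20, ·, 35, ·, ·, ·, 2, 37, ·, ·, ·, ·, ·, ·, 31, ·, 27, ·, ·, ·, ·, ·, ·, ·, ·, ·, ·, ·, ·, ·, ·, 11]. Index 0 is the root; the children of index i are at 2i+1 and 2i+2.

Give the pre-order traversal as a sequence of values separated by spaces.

4 20 35 2 31 11 37 27

Pre-order visits the node, then its left subtree, then its right subtree.
Visit 4.
At 4: go left to 20.
  Visit 20.
  At 20: go left to 35.
    Visit 35.
    At 35: go left to 2.
      Visit 2.
      At 2: go left to 31.
        Visit 31.
        At 31: no left child.
        At 31: go right to 11.
          11 is a leaf — visit 11.
      At 2: no right child.
    At 35: go right to 37.
      Visit 37.
      At 37: go left to 27.
        27 is a leaf — visit 27.
      At 37: no right child.
  At 20: no right child.
At 4: no right child.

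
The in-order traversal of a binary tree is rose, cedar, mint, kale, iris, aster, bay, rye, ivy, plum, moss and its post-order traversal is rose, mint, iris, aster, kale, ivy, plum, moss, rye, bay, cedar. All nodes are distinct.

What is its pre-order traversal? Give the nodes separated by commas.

cedar, rose, bay, kale, mint, aster, iris, rye, moss, plum, ivy

The last element of post-order is the root; it splits in-order into left and right subtrees.
Root cedar: left subtree has 1 node {rose}, right has 9 {mint, kale, iris, aster, bay, rye, ivy, plum, moss}.
  Root bay: left subtree has 4 nodes {mint, kale, iris, aster}, right has 4 {rye, ivy, plum, moss}.
    Root kale: left subtree has 1 node {mint}, right has 2 {iris, aster}.
      Root aster: left subtree has 1 node {iris}, right has 0 { }.
    Root rye: left subtree has 0 nodes { }, right has 3 {ivy, plum, moss}.
      Root moss: left subtree has 2 nodes {ivy, plum}, right has 0 { }.
        Root plum: left subtree has 1 node {ivy}, right has 0 { }.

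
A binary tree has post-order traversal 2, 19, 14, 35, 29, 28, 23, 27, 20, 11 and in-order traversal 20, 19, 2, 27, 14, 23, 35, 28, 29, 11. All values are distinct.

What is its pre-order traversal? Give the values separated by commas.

11, 20, 27, 19, 2, 23, 14, 28, 35, 29

The last element of post-order is the root; it splits in-order into left and right subtrees.
Root 11: left subtree has 9 nodes {20, 19, 2, 27, 14, 23, 35, 28, 29}, right has 0 { }.
  Root 20: left subtree has 0 nodes { }, right has 8 {19, 2, 27, 14, 23, 35, 28, 29}.
    Root 27: left subtree has 2 nodes {19, 2}, right has 5 {14, 23, 35, 28, 29}.
      Root 19: left subtree has 0 nodes { }, right has 1 {2}.
      Root 23: left subtree has 1 node {14}, right has 3 {35, 28, 29}.
        Root 28: left subtree has 1 node {35}, right has 1 {29}.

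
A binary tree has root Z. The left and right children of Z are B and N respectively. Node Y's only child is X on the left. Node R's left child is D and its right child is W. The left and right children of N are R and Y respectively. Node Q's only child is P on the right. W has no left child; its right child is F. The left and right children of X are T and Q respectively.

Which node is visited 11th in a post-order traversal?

Post-order visits the left subtree, then the right subtree, then the node.
At Z: go left to B.
  B is a leaf — visit B.
At Z: go right to N.
  At N: go left to R.
    At R: go left to D.
      D is a leaf — visit D.
    At R: go right to W.
      At W: no left child.
      At W: go right to F.
        F is a leaf — visit F.
      Visit W.
    Visit R.
  At N: go right to Y.
    At Y: go left to X.
      At X: go left to T.
        T is a leaf — visit T.
      At X: go right to Q.
        At Q: no left child.
        At Q: go right to P.
          P is a leaf — visit P.
        Visit Q.
      Visit X.
    At Y: no right child.
    Visit Y.
  Visit N.
Visit Z.
Full post-order sequence: B, D, F, W, R, T, P, Q, X, Y, N, Z.

N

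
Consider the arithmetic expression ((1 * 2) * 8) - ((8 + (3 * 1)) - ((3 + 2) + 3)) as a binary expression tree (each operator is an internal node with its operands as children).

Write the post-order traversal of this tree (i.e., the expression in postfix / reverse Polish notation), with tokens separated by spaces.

Post-order on an expression tree gives postfix notation: for each operator, emit left operand, right operand, then the operator.

1 2 * 8 * 8 3 1 * + 3 2 + 3 + - -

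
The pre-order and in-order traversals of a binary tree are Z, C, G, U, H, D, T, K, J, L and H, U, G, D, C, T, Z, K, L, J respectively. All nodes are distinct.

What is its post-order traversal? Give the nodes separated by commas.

The first element of pre-order is the root; it splits in-order into left and right subtrees.
Root Z: left subtree has 6 nodes {H, U, G, D, C, T}, right has 3 {K, L, J}.
  Root C: left subtree has 4 nodes {H, U, G, D}, right has 1 {T}.
    Root G: left subtree has 2 nodes {H, U}, right has 1 {D}.
      Root U: left subtree has 1 node {H}, right has 0 { }.
  Root K: left subtree has 0 nodes { }, right has 2 {L, J}.
    Root J: left subtree has 1 node {L}, right has 0 { }.

H, U, D, G, T, C, L, J, K, Z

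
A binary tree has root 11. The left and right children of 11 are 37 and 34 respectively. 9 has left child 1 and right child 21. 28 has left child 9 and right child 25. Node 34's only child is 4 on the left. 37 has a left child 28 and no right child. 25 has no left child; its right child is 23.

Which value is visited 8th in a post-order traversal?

Post-order visits the left subtree, then the right subtree, then the node.
At 11: go left to 37.
  At 37: go left to 28.
    At 28: go left to 9.
      At 9: go left to 1.
        1 is a leaf — visit 1.
      At 9: go right to 21.
        21 is a leaf — visit 21.
      Visit 9.
    At 28: go right to 25.
      At 25: no left child.
      At 25: go right to 23.
        23 is a leaf — visit 23.
      Visit 25.
    Visit 28.
  At 37: no right child.
  Visit 37.
At 11: go right to 34.
  At 34: go left to 4.
    4 is a leaf — visit 4.
  At 34: no right child.
  Visit 34.
Visit 11.
Full post-order sequence: 1, 21, 9, 23, 25, 28, 37, 4, 34, 11.

4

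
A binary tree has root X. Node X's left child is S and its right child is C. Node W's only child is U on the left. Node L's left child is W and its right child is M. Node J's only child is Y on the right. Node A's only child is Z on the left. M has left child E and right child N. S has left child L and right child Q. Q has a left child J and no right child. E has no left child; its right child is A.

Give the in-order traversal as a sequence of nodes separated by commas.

U, W, L, E, Z, A, M, N, S, J, Y, Q, X, C

In-order visits the left subtree, then the node, then the right subtree.
At X: go left to S.
  At S: go left to L.
    At L: go left to W.
      At W: go left to U.
        U is a leaf — visit U.
      Visit W.
      At W: no right child.
    Visit L.
    At L: go right to M.
      At M: go left to E.
        At E: no left child.
        Visit E.
        At E: go right to A.
          At A: go left to Z.
            Z is a leaf — visit Z.
          Visit A.
          At A: no right child.
      Visit M.
      At M: go right to N.
        N is a leaf — visit N.
  Visit S.
  At S: go right to Q.
    At Q: go left to J.
      At J: no left child.
      Visit J.
      At J: go right to Y.
        Y is a leaf — visit Y.
    Visit Q.
    At Q: no right child.
Visit X.
At X: go right to C.
  C is a leaf — visit C.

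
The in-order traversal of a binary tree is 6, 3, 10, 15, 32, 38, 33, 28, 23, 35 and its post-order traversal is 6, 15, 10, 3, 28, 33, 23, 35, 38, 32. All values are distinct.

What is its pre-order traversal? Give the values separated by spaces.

The last element of post-order is the root; it splits in-order into left and right subtrees.
Root 32: left subtree has 4 nodes {6, 3, 10, 15}, right has 5 {38, 33, 28, 23, 35}.
  Root 3: left subtree has 1 node {6}, right has 2 {10, 15}.
    Root 10: left subtree has 0 nodes { }, right has 1 {15}.
  Root 38: left subtree has 0 nodes { }, right has 4 {33, 28, 23, 35}.
    Root 35: left subtree has 3 nodes {33, 28, 23}, right has 0 { }.
      Root 23: left subtree has 2 nodes {33, 28}, right has 0 { }.
        Root 33: left subtree has 0 nodes { }, right has 1 {28}.

32 3 6 10 15 38 35 23 33 28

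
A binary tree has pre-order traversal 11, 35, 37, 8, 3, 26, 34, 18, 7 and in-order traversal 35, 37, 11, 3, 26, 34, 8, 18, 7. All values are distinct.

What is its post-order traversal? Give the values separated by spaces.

The first element of pre-order is the root; it splits in-order into left and right subtrees.
Root 11: left subtree has 2 nodes {35, 37}, right has 6 {3, 26, 34, 8, 18, 7}.
  Root 35: left subtree has 0 nodes { }, right has 1 {37}.
  Root 8: left subtree has 3 nodes {3, 26, 34}, right has 2 {18, 7}.
    Root 3: left subtree has 0 nodes { }, right has 2 {26, 34}.
      Root 26: left subtree has 0 nodes { }, right has 1 {34}.
    Root 18: left subtree has 0 nodes { }, right has 1 {7}.

37 35 34 26 3 7 18 8 11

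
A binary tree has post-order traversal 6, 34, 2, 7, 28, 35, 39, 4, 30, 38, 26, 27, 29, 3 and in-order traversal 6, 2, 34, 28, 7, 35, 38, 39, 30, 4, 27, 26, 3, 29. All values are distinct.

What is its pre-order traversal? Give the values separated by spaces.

3 27 38 35 28 2 6 34 7 30 39 4 26 29

The last element of post-order is the root; it splits in-order into left and right subtrees.
Root 3: left subtree has 12 nodes {6, 2, 34, 28, 7, 35, 38, 39, 30, 4, 27, 26}, right has 1 {29}.
  Root 27: left subtree has 10 nodes {6, 2, 34, 28, 7, 35, 38, 39, 30, 4}, right has 1 {26}.
    Root 38: left subtree has 6 nodes {6, 2, 34, 28, 7, 35}, right has 3 {39, 30, 4}.
      Root 35: left subtree has 5 nodes {6, 2, 34, 28, 7}, right has 0 { }.
        Root 28: left subtree has 3 nodes {6, 2, 34}, right has 1 {7}.
          Root 2: left subtree has 1 node {6}, right has 1 {34}.
      Root 30: left subtree has 1 node {39}, right has 1 {4}.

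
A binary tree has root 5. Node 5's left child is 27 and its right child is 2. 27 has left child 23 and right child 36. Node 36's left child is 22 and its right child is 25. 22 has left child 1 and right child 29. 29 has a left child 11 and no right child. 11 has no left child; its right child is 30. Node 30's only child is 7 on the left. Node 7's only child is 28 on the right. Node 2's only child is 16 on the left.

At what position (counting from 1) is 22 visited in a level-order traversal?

7

Level-order visits nodes level by level from the root, left to right within each level.
Level 0: 5
Level 1: 27, 2
Level 2: 23, 36, 16
Level 3: 22, 25
Level 4: 1, 29
Level 5: 11
Level 6: 30
Level 7: 7
Level 8: 28
Full level-order sequence: 5, 27, 2, 23, 36, 16, 22, 25, 1, 29, 11, 30, 7, 28.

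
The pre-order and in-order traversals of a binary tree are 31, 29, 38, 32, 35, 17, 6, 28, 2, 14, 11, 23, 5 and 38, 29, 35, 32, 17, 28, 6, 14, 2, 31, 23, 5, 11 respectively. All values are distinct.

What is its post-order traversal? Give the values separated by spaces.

The first element of pre-order is the root; it splits in-order into left and right subtrees.
Root 31: left subtree has 9 nodes {38, 29, 35, 32, 17, 28, 6, 14, 2}, right has 3 {23, 5, 11}.
  Root 29: left subtree has 1 node {38}, right has 7 {35, 32, 17, 28, 6, 14, 2}.
    Root 32: left subtree has 1 node {35}, right has 5 {17, 28, 6, 14, 2}.
      Root 17: left subtree has 0 nodes { }, right has 4 {28, 6, 14, 2}.
        Root 6: left subtree has 1 node {28}, right has 2 {14, 2}.
          Root 2: left subtree has 1 node {14}, right has 0 { }.
  Root 11: left subtree has 2 nodes {23, 5}, right has 0 { }.
    Root 23: left subtree has 0 nodes { }, right has 1 {5}.

38 35 28 14 2 6 17 32 29 5 23 11 31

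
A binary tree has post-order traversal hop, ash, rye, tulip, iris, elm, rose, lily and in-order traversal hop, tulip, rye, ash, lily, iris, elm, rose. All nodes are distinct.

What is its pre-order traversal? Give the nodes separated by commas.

The last element of post-order is the root; it splits in-order into left and right subtrees.
Root lily: left subtree has 4 nodes {hop, tulip, rye, ash}, right has 3 {iris, elm, rose}.
  Root tulip: left subtree has 1 node {hop}, right has 2 {rye, ash}.
    Root rye: left subtree has 0 nodes { }, right has 1 {ash}.
  Root rose: left subtree has 2 nodes {iris, elm}, right has 0 { }.
    Root elm: left subtree has 1 node {iris}, right has 0 { }.

lily, tulip, hop, rye, ash, rose, elm, iris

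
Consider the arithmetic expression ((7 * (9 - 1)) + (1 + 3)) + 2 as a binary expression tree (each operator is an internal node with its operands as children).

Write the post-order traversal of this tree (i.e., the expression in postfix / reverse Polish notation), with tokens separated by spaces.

7 9 1 - * 1 3 + + 2 +

Post-order on an expression tree gives postfix notation: for each operator, emit left operand, right operand, then the operator.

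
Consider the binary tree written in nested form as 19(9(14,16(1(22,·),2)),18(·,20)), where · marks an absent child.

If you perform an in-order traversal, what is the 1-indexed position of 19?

7

In-order visits the left subtree, then the node, then the right subtree.
At 19: go left to 9.
  At 9: go left to 14.
    14 is a leaf — visit 14.
  Visit 9.
  At 9: go right to 16.
    At 16: go left to 1.
      At 1: go left to 22.
        22 is a leaf — visit 22.
      Visit 1.
      At 1: no right child.
    Visit 16.
    At 16: go right to 2.
      2 is a leaf — visit 2.
Visit 19.
At 19: go right to 18.
  At 18: no left child.
  Visit 18.
  At 18: go right to 20.
    20 is a leaf — visit 20.
Full in-order sequence: 14, 9, 22, 1, 16, 2, 19, 18, 20.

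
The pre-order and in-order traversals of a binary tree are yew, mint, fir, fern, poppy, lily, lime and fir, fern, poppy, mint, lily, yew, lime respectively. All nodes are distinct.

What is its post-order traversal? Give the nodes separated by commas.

The first element of pre-order is the root; it splits in-order into left and right subtrees.
Root yew: left subtree has 5 nodes {fir, fern, poppy, mint, lily}, right has 1 {lime}.
  Root mint: left subtree has 3 nodes {fir, fern, poppy}, right has 1 {lily}.
    Root fir: left subtree has 0 nodes { }, right has 2 {fern, poppy}.
      Root fern: left subtree has 0 nodes { }, right has 1 {poppy}.

poppy, fern, fir, lily, mint, lime, yew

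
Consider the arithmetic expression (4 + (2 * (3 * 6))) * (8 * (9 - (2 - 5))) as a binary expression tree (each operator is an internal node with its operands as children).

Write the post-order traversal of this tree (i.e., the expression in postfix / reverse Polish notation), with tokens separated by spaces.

4 2 3 6 * * + 8 9 2 5 - - * *

Post-order on an expression tree gives postfix notation: for each operator, emit left operand, right operand, then the operator.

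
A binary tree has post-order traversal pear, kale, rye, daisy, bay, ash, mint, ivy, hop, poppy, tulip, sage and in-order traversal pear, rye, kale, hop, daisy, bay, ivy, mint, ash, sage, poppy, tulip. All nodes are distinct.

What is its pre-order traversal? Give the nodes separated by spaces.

The last element of post-order is the root; it splits in-order into left and right subtrees.
Root sage: left subtree has 9 nodes {pear, rye, kale, hop, daisy, bay, ivy, mint, ash}, right has 2 {poppy, tulip}.
  Root hop: left subtree has 3 nodes {pear, rye, kale}, right has 5 {daisy, bay, ivy, mint, ash}.
    Root rye: left subtree has 1 node {pear}, right has 1 {kale}.
    Root ivy: left subtree has 2 nodes {daisy, bay}, right has 2 {mint, ash}.
      Root bay: left subtree has 1 node {daisy}, right has 0 { }.
      Root mint: left subtree has 0 nodes { }, right has 1 {ash}.
  Root tulip: left subtree has 1 node {poppy}, right has 0 { }.

sage hop rye pear kale ivy bay daisy mint ash tulip poppy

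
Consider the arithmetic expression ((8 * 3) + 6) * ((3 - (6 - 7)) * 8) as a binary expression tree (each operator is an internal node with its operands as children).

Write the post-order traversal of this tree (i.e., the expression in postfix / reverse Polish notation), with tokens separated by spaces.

Post-order on an expression tree gives postfix notation: for each operator, emit left operand, right operand, then the operator.

8 3 * 6 + 3 6 7 - - 8 * *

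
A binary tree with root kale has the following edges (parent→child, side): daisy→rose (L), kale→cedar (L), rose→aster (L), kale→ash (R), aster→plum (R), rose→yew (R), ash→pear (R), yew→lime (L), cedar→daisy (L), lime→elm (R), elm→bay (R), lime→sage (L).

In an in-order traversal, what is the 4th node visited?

In-order visits the left subtree, then the node, then the right subtree.
At kale: go left to cedar.
  At cedar: go left to daisy.
    At daisy: go left to rose.
      At rose: go left to aster.
        At aster: no left child.
        Visit aster.
        At aster: go right to plum.
          plum is a leaf — visit plum.
      Visit rose.
      At rose: go right to yew.
        At yew: go left to lime.
          At lime: go left to sage.
            sage is a leaf — visit sage.
          Visit lime.
          At lime: go right to elm.
            At elm: no left child.
            Visit elm.
            At elm: go right to bay.
              bay is a leaf — visit bay.
        Visit yew.
        At yew: no right child.
    Visit daisy.
    At daisy: no right child.
  Visit cedar.
  At cedar: no right child.
Visit kale.
At kale: go right to ash.
  At ash: no left child.
  Visit ash.
  At ash: go right to pear.
    pear is a leaf — visit pear.
Full in-order sequence: aster, plum, rose, sage, lime, elm, bay, yew, daisy, cedar, kale, ash, pear.

sage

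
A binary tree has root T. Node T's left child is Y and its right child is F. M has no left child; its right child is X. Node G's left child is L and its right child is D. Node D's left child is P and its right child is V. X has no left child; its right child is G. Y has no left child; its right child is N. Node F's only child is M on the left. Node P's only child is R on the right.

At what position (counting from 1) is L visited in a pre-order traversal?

Pre-order visits the node, then its left subtree, then its right subtree.
Visit T.
At T: go left to Y.
  Visit Y.
  At Y: no left child.
  At Y: go right to N.
    N is a leaf — visit N.
At T: go right to F.
  Visit F.
  At F: go left to M.
    Visit M.
    At M: no left child.
    At M: go right to X.
      Visit X.
      At X: no left child.
      At X: go right to G.
        Visit G.
        At G: go left to L.
          L is a leaf — visit L.
        At G: go right to D.
          Visit D.
          At D: go left to P.
            Visit P.
            At P: no left child.
            At P: go right to R.
              R is a leaf — visit R.
          At D: go right to V.
            V is a leaf — visit V.
  At F: no right child.
Full pre-order sequence: T, Y, N, F, M, X, G, L, D, P, R, V.

8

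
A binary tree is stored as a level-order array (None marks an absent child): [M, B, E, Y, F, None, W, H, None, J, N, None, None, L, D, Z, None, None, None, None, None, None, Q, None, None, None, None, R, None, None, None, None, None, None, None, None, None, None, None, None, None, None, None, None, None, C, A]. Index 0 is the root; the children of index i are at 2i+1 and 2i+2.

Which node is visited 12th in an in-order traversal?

In-order visits the left subtree, then the node, then the right subtree.
At M: go left to B.
  At B: go left to Y.
    At Y: go left to H.
      At H: go left to Z.
        Z is a leaf — visit Z.
      Visit H.
      At H: no right child.
    Visit Y.
    At Y: no right child.
  Visit B.
  At B: go right to F.
    At F: go left to J.
      J is a leaf — visit J.
    Visit F.
    At F: go right to N.
      At N: no left child.
      Visit N.
      At N: go right to Q.
        At Q: go left to C.
          C is a leaf — visit C.
        Visit Q.
        At Q: go right to A.
          A is a leaf — visit A.
Visit M.
At M: go right to E.
  At E: no left child.
  Visit E.
  At E: go right to W.
    At W: go left to L.
      At L: go left to R.
        R is a leaf — visit R.
      Visit L.
      At L: no right child.
    Visit W.
    At W: go right to D.
      D is a leaf — visit D.
Full in-order sequence: Z, H, Y, B, J, F, N, C, Q, A, M, E, R, L, W, D.

E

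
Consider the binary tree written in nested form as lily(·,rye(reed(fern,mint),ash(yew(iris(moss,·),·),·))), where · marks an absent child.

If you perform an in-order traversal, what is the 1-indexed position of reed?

In-order visits the left subtree, then the node, then the right subtree.
At lily: no left child.
Visit lily.
At lily: go right to rye.
  At rye: go left to reed.
    At reed: go left to fern.
      fern is a leaf — visit fern.
    Visit reed.
    At reed: go right to mint.
      mint is a leaf — visit mint.
  Visit rye.
  At rye: go right to ash.
    At ash: go left to yew.
      At yew: go left to iris.
        At iris: go left to moss.
          moss is a leaf — visit moss.
        Visit iris.
        At iris: no right child.
      Visit yew.
      At yew: no right child.
    Visit ash.
    At ash: no right child.
Full in-order sequence: lily, fern, reed, mint, rye, moss, iris, yew, ash.

3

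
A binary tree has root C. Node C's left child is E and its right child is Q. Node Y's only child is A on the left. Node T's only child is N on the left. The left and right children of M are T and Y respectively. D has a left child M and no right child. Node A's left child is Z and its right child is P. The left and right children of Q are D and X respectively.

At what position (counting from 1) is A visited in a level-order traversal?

10

Level-order visits nodes level by level from the root, left to right within each level.
Level 0: C
Level 1: E, Q
Level 2: D, X
Level 3: M
Level 4: T, Y
Level 5: N, A
Level 6: Z, P
Full level-order sequence: C, E, Q, D, X, M, T, Y, N, A, Z, P.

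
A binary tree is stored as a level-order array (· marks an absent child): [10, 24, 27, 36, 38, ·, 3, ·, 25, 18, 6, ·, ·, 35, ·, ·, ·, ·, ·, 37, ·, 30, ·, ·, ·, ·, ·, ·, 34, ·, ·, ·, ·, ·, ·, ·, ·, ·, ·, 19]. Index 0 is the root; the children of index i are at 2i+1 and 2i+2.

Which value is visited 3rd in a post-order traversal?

19

Post-order visits the left subtree, then the right subtree, then the node.
At 10: go left to 24.
  At 24: go left to 36.
    At 36: no left child.
    At 36: go right to 25.
      25 is a leaf — visit 25.
    Visit 36.
  At 24: go right to 38.
    At 38: go left to 18.
      At 18: go left to 37.
        At 37: go left to 19.
          19 is a leaf — visit 19.
        At 37: no right child.
        Visit 37.
      At 18: no right child.
      Visit 18.
    At 38: go right to 6.
      At 6: go left to 30.
        30 is a leaf — visit 30.
      At 6: no right child.
      Visit 6.
    Visit 38.
  Visit 24.
At 10: go right to 27.
  At 27: no left child.
  At 27: go right to 3.
    At 3: go left to 35.
      At 35: no left child.
      At 35: go right to 34.
        34 is a leaf — visit 34.
      Visit 35.
    At 3: no right child.
    Visit 3.
  Visit 27.
Visit 10.
Full post-order sequence: 25, 36, 19, 37, 18, 30, 6, 38, 24, 34, 35, 3, 27, 10.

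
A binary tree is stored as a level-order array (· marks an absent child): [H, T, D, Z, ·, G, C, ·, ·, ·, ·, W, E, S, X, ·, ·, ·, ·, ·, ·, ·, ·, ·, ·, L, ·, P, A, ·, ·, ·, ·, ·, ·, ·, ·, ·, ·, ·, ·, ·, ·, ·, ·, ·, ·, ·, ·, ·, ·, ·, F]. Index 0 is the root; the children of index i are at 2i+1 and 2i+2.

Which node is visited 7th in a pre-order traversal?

E

Pre-order visits the node, then its left subtree, then its right subtree.
Visit H.
At H: go left to T.
  Visit T.
  At T: go left to Z.
    Z is a leaf — visit Z.
  At T: no right child.
At H: go right to D.
  Visit D.
  At D: go left to G.
    Visit G.
    At G: go left to W.
      W is a leaf — visit W.
    At G: go right to E.
      Visit E.
      At E: go left to L.
        Visit L.
        At L: no left child.
        At L: go right to F.
          F is a leaf — visit F.
      At E: no right child.
  At D: go right to C.
    Visit C.
    At C: go left to S.
      Visit S.
      At S: go left to P.
        P is a leaf — visit P.
      At S: go right to A.
        A is a leaf — visit A.
    At C: go right to X.
      X is a leaf — visit X.
Full pre-order sequence: H, T, Z, D, G, W, E, L, F, C, S, P, A, X.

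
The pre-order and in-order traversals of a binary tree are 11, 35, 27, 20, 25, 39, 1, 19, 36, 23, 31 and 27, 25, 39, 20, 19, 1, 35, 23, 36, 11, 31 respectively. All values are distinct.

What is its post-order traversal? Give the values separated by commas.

39, 25, 19, 1, 20, 27, 23, 36, 35, 31, 11

The first element of pre-order is the root; it splits in-order into left and right subtrees.
Root 11: left subtree has 9 nodes {27, 25, 39, 20, 19, 1, 35, 23, 36}, right has 1 {31}.
  Root 35: left subtree has 6 nodes {27, 25, 39, 20, 19, 1}, right has 2 {23, 36}.
    Root 27: left subtree has 0 nodes { }, right has 5 {25, 39, 20, 19, 1}.
      Root 20: left subtree has 2 nodes {25, 39}, right has 2 {19, 1}.
        Root 25: left subtree has 0 nodes { }, right has 1 {39}.
        Root 1: left subtree has 1 node {19}, right has 0 { }.
    Root 36: left subtree has 1 node {23}, right has 0 { }.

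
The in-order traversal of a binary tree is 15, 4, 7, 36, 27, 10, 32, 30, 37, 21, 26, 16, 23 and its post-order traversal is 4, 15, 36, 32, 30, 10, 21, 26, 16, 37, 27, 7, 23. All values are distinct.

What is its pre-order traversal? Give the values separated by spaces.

23 7 15 4 27 36 37 10 30 32 16 26 21

The last element of post-order is the root; it splits in-order into left and right subtrees.
Root 23: left subtree has 12 nodes {15, 4, 7, 36, 27, 10, 32, 30, 37, 21, 26, 16}, right has 0 { }.
  Root 7: left subtree has 2 nodes {15, 4}, right has 9 {36, 27, 10, 32, 30, 37, 21, 26, 16}.
    Root 15: left subtree has 0 nodes { }, right has 1 {4}.
    Root 27: left subtree has 1 node {36}, right has 7 {10, 32, 30, 37, 21, 26, 16}.
      Root 37: left subtree has 3 nodes {10, 32, 30}, right has 3 {21, 26, 16}.
        Root 10: left subtree has 0 nodes { }, right has 2 {32, 30}.
          Root 30: left subtree has 1 node {32}, right has 0 { }.
        Root 16: left subtree has 2 nodes {21, 26}, right has 0 { }.
          Root 26: left subtree has 1 node {21}, right has 0 { }.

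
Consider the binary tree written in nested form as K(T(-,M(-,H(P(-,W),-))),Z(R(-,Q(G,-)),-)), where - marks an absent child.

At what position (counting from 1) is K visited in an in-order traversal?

6

In-order visits the left subtree, then the node, then the right subtree.
At K: go left to T.
  At T: no left child.
  Visit T.
  At T: go right to M.
    At M: no left child.
    Visit M.
    At M: go right to H.
      At H: go left to P.
        At P: no left child.
        Visit P.
        At P: go right to W.
          W is a leaf — visit W.
      Visit H.
      At H: no right child.
Visit K.
At K: go right to Z.
  At Z: go left to R.
    At R: no left child.
    Visit R.
    At R: go right to Q.
      At Q: go left to G.
        G is a leaf — visit G.
      Visit Q.
      At Q: no right child.
  Visit Z.
  At Z: no right child.
Full in-order sequence: T, M, P, W, H, K, R, G, Q, Z.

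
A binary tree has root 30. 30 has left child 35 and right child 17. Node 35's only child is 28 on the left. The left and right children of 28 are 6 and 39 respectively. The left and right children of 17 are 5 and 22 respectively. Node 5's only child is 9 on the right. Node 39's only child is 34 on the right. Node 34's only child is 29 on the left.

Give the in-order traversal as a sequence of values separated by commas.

6, 28, 39, 29, 34, 35, 30, 5, 9, 17, 22

In-order visits the left subtree, then the node, then the right subtree.
At 30: go left to 35.
  At 35: go left to 28.
    At 28: go left to 6.
      6 is a leaf — visit 6.
    Visit 28.
    At 28: go right to 39.
      At 39: no left child.
      Visit 39.
      At 39: go right to 34.
        At 34: go left to 29.
          29 is a leaf — visit 29.
        Visit 34.
        At 34: no right child.
  Visit 35.
  At 35: no right child.
Visit 30.
At 30: go right to 17.
  At 17: go left to 5.
    At 5: no left child.
    Visit 5.
    At 5: go right to 9.
      9 is a leaf — visit 9.
  Visit 17.
  At 17: go right to 22.
    22 is a leaf — visit 22.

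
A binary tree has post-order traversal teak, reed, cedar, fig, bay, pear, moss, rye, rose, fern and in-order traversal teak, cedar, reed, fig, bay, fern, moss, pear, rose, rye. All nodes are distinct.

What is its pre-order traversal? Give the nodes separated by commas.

fern, bay, fig, cedar, teak, reed, rose, moss, pear, rye

The last element of post-order is the root; it splits in-order into left and right subtrees.
Root fern: left subtree has 5 nodes {teak, cedar, reed, fig, bay}, right has 4 {moss, pear, rose, rye}.
  Root bay: left subtree has 4 nodes {teak, cedar, reed, fig}, right has 0 { }.
    Root fig: left subtree has 3 nodes {teak, cedar, reed}, right has 0 { }.
      Root cedar: left subtree has 1 node {teak}, right has 1 {reed}.
  Root rose: left subtree has 2 nodes {moss, pear}, right has 1 {rye}.
    Root moss: left subtree has 0 nodes { }, right has 1 {pear}.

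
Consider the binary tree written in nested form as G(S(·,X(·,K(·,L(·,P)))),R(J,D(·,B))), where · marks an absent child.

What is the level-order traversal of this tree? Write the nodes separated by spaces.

G S R X J D K B L P

Level-order visits nodes level by level from the root, left to right within each level.
Level 0: G
Level 1: S, R
Level 2: X, J, D
Level 3: K, B
Level 4: L
Level 5: P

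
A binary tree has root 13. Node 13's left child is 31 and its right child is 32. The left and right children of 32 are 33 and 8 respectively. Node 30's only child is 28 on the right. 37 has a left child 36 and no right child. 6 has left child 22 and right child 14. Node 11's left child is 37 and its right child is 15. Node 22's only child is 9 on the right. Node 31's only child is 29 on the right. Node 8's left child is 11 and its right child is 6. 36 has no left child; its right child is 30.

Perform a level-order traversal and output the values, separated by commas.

Level-order visits nodes level by level from the root, left to right within each level.
Level 0: 13
Level 1: 31, 32
Level 2: 29, 33, 8
Level 3: 11, 6
Level 4: 37, 15, 22, 14
Level 5: 36, 9
Level 6: 30
Level 7: 28

13, 31, 32, 29, 33, 8, 11, 6, 37, 15, 22, 14, 36, 9, 30, 28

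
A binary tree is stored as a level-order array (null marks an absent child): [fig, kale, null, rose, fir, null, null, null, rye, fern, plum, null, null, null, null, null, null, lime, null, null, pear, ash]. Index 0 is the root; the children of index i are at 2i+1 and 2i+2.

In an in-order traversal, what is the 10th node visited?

fig

In-order visits the left subtree, then the node, then the right subtree.
At fig: go left to kale.
  At kale: go left to rose.
    At rose: no left child.
    Visit rose.
    At rose: go right to rye.
      At rye: go left to lime.
        lime is a leaf — visit lime.
      Visit rye.
      At rye: no right child.
  Visit kale.
  At kale: go right to fir.
    At fir: go left to fern.
      At fern: no left child.
      Visit fern.
      At fern: go right to pear.
        pear is a leaf — visit pear.
    Visit fir.
    At fir: go right to plum.
      At plum: go left to ash.
        ash is a leaf — visit ash.
      Visit plum.
      At plum: no right child.
Visit fig.
At fig: no right child.
Full in-order sequence: rose, lime, rye, kale, fern, pear, fir, ash, plum, fig.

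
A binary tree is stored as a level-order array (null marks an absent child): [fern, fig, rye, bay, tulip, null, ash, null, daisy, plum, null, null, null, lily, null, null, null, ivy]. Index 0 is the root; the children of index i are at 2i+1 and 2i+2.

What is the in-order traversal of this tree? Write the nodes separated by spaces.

In-order visits the left subtree, then the node, then the right subtree.
At fern: go left to fig.
  At fig: go left to bay.
    At bay: no left child.
    Visit bay.
    At bay: go right to daisy.
      At daisy: go left to ivy.
        ivy is a leaf — visit ivy.
      Visit daisy.
      At daisy: no right child.
  Visit fig.
  At fig: go right to tulip.
    At tulip: go left to plum.
      plum is a leaf — visit plum.
    Visit tulip.
    At tulip: no right child.
Visit fern.
At fern: go right to rye.
  At rye: no left child.
  Visit rye.
  At rye: go right to ash.
    At ash: go left to lily.
      lily is a leaf — visit lily.
    Visit ash.
    At ash: no right child.

bay ivy daisy fig plum tulip fern rye lily ash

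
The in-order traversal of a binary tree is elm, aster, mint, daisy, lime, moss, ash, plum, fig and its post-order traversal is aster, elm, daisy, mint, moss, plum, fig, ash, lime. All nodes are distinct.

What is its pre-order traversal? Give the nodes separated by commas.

The last element of post-order is the root; it splits in-order into left and right subtrees.
Root lime: left subtree has 4 nodes {elm, aster, mint, daisy}, right has 4 {moss, ash, plum, fig}.
  Root mint: left subtree has 2 nodes {elm, aster}, right has 1 {daisy}.
    Root elm: left subtree has 0 nodes { }, right has 1 {aster}.
  Root ash: left subtree has 1 node {moss}, right has 2 {plum, fig}.
    Root fig: left subtree has 1 node {plum}, right has 0 { }.

lime, mint, elm, aster, daisy, ash, moss, fig, plum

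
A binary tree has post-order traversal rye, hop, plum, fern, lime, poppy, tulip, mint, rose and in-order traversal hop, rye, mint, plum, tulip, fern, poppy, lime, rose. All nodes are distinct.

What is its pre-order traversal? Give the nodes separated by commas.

rose, mint, hop, rye, tulip, plum, poppy, fern, lime

The last element of post-order is the root; it splits in-order into left and right subtrees.
Root rose: left subtree has 8 nodes {hop, rye, mint, plum, tulip, fern, poppy, lime}, right has 0 { }.
  Root mint: left subtree has 2 nodes {hop, rye}, right has 5 {plum, tulip, fern, poppy, lime}.
    Root hop: left subtree has 0 nodes { }, right has 1 {rye}.
    Root tulip: left subtree has 1 node {plum}, right has 3 {fern, poppy, lime}.
      Root poppy: left subtree has 1 node {fern}, right has 1 {lime}.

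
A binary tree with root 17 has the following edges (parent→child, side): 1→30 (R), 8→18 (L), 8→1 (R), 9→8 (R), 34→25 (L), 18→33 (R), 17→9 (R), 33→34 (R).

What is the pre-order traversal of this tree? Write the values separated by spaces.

Pre-order visits the node, then its left subtree, then its right subtree.
Visit 17.
At 17: no left child.
At 17: go right to 9.
  Visit 9.
  At 9: no left child.
  At 9: go right to 8.
    Visit 8.
    At 8: go left to 18.
      Visit 18.
      At 18: no left child.
      At 18: go right to 33.
        Visit 33.
        At 33: no left child.
        At 33: go right to 34.
          Visit 34.
          At 34: go left to 25.
            25 is a leaf — visit 25.
          At 34: no right child.
    At 8: go right to 1.
      Visit 1.
      At 1: no left child.
      At 1: go right to 30.
        30 is a leaf — visit 30.

17 9 8 18 33 34 25 1 30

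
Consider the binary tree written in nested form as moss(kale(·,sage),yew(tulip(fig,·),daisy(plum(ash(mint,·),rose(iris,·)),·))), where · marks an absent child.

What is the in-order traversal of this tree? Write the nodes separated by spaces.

kale sage moss fig tulip yew mint ash plum iris rose daisy

In-order visits the left subtree, then the node, then the right subtree.
At moss: go left to kale.
  At kale: no left child.
  Visit kale.
  At kale: go right to sage.
    sage is a leaf — visit sage.
Visit moss.
At moss: go right to yew.
  At yew: go left to tulip.
    At tulip: go left to fig.
      fig is a leaf — visit fig.
    Visit tulip.
    At tulip: no right child.
  Visit yew.
  At yew: go right to daisy.
    At daisy: go left to plum.
      At plum: go left to ash.
        At ash: go left to mint.
          mint is a leaf — visit mint.
        Visit ash.
        At ash: no right child.
      Visit plum.
      At plum: go right to rose.
        At rose: go left to iris.
          iris is a leaf — visit iris.
        Visit rose.
        At rose: no right child.
    Visit daisy.
    At daisy: no right child.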